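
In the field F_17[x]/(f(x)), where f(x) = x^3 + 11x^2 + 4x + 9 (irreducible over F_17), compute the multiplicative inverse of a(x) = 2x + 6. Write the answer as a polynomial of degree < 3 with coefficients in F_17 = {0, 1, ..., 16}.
a(x)^(-1) ≡ 8x^2 + 13x + 10 (mod f(x))

Since f is irreducible over F_17, F_17[x]/(f) is a field and a(x) ≠ 0 has an inverse. Apply the extended Euclidean algorithm to f(x) and a(x) in F_17[x]: f(x) = (9x^2 + 4x + 7)·a(x) + (1). The last nonzero remainder is the constant 1 = gcd(f, a) in F_17. Back-substituting through the division chain expresses 1 = s(x)·a(x) + t(x)·f(x) with s(x) ≡ 8x^2 + 13x + 10 (mod f), so a(x)^(-1) ≡ s(x) = 8x^2 + 13x + 10 (mod f). Check: (2x + 6)·(8x^2 + 13x + 10) = 16x^3 + 6x^2 + 13x + 9 ≡ 1 (mod x^3 + 11x^2 + 4x + 9).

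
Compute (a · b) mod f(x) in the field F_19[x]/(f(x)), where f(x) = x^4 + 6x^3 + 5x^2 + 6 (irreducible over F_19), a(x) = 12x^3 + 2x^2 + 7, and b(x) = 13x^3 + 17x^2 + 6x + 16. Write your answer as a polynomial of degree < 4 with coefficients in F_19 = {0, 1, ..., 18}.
a · b ≡ 9x^3 + 6x^2 + 3x + 1 (mod f(x))

Multiply in F_19[x]: a(x)·b(x) = (12x^3 + 2x^2 + 7)·(13x^3 + 17x^2 + 6x + 16) = 4x^6 + 2x^5 + 11x^4 + 10x^3 + 18x^2 + 4x + 17. This has degree ≥ 4, so divide by f(x) over F_19: 4x^6 + 2x^5 + 11x^4 + 10x^3 + 18x^2 + 4x + 17 = (4x^2 + 16x + 9)·(x^4 + 6x^3 + 5x^2 + 6) + (9x^3 + 6x^2 + 3x + 1). Hence a·b ≡ 9x^3 + 6x^2 + 3x + 1 (mod f). (F_19[x]/(f) is a field with 19^4 = 130321 elements since f is irreducible of degree 4.)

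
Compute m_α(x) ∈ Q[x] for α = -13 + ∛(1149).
m_α(x) = x^3 + 39x^2 + 507x + 1048

Set β = α + 13 = ∛(1149), so β^3 = 1149. Then (α + 13)^3 - 1149 = 0, i.e. α is a root of g(x) = (x + 13)^3 - 1149 = x^3 + 39x^2 + 507x + 1048. Since g(x) = h(x + 13) where h(x) = x^3 - 1149, and h is irreducible over Q (because 1149 is not a perfect cube, so h has no rational root, and a monic cubic with no rational root is irreducible), g is also irreducible (irreducibility is preserved under the substitution x → x + 13). Hence m_α(x) = x^3 + 39x^2 + 507x + 1048.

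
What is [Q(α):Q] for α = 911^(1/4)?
[Q(α):Q] = 4

α is a root of x^4 - 911. By Eisenstein's criterion at the prime p = 911 (which divides the constant term 911 but p^2 = 829921 does not, since 911 is squarefree), x^4 - 911 is irreducible over Q. Hence [Q(α):Q] = 4.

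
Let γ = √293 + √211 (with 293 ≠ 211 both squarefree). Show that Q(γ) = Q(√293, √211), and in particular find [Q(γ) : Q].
[Q(γ) : Q] = 4 (equivalently, Q(γ) = Q(√293, √211))

Obviously Q(γ) ⊆ Q(√293, √211), and [Q(√293, √211):Q] = 4 (since 293, 211 are distinct squarefree integers > 1 with 61823 not a perfect square). To show equality we compute the minimal polynomial of γ. From γ = √293 + √211: γ^2 = 293 + 2√(61823) + 211 = 504 + 2√(61823), so γ^2 - 504 = 2√(61823); squaring, (γ^2 - 504)^2 = 4·61823, i.e. γ^4 - 1008γ^2 + 254016 - 247292 = 0, i.e. γ^4 - 1008γ^2 + 6724 = 0. So γ is a root of x^4 - 1008x^2 + 6724. This polynomial is irreducible over Q: it has no rational root (each ±√293 ± √211 is irrational), and any factorization into two quadratics over Q would force √(61823) ∈ Q (pairing opposite roots) or √293, √211 ∈ Q (other pairings), all impossible. Hence [Q(γ):Q] = 4 = [Q(√293, √211):Q], so Q(γ) = Q(√293, √211).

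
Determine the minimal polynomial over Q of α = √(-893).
m_α(x) = x^2 + 893

α satisfies α^2 + 893 = 0, so x^2 + 893 annihilates α. Since d = -893 is squarefree and ≠ 1, it is not a perfect square in Q, so x^2 + 893 has no rational root and is therefore irreducible over Q (a degree-2 polynomial over a field is irreducible iff it has no root). Hence m_α(x) = x^2 + 893.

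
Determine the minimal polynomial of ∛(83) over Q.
m_α(x) = x^3 - 83

α satisfies α^3 = 83, so x^3 - 83 annihilates α. By the rational root test, a rational root p/q (in lowest terms) of x^3 - 83 would satisfy p^3 = 83 q^3, forcing q = 1 and p^3 = 83; but 83 is not a perfect cube, contradiction. A monic cubic over Q with no rational root is irreducible (any nontrivial factorization would include a linear factor). Hence x^3 - 83 is the minimal polynomial of α, and in particular [Q(α):Q] = 3.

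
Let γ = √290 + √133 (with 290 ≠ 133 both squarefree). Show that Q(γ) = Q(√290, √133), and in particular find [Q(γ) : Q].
[Q(γ) : Q] = 4 (equivalently, Q(γ) = Q(√290, √133))

Obviously Q(γ) ⊆ Q(√290, √133), and [Q(√290, √133):Q] = 4 (since 290, 133 are distinct squarefree integers > 1 with 38570 not a perfect square). To show equality we compute the minimal polynomial of γ. From γ = √290 + √133: γ^2 = 290 + 2√(38570) + 133 = 423 + 2√(38570), so γ^2 - 423 = 2√(38570); squaring, (γ^2 - 423)^2 = 4·38570, i.e. γ^4 - 846γ^2 + 178929 - 154280 = 0, i.e. γ^4 - 846γ^2 + 24649 = 0. So γ is a root of x^4 - 846x^2 + 24649. This polynomial is irreducible over Q: it has no rational root (each ±√290 ± √133 is irrational), and any factorization into two quadratics over Q would force √(38570) ∈ Q (pairing opposite roots) or √290, √133 ∈ Q (other pairings), all impossible. Hence [Q(γ):Q] = 4 = [Q(√290, √133):Q], so Q(γ) = Q(√290, √133).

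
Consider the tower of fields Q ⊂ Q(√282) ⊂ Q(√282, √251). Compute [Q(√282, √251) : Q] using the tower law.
[Q(√282, √251) : Q] = 4

[Q(√282):Q] = 2 (min poly x^2 - 282, irreducible since 282 is squarefree > 1). For the top step, suppose √251 ∈ Q(√282), say √251 = c + d√282 with c, d ∈ Q. Squaring: 251 = c^2 + 282d^2 + 2cd√282. Since √282 ∉ Q this forces 2cd = 0. If d = 0 then √251 = c ∈ Q, contradicting 251 squarefree > 1. If c = 0 then 251 = 282d^2, so 282·251 = (282d)^2 is a perfect square in Q — but 282·251 = 70782 is not a perfect square (since 282 and 251 are distinct squarefree integers). Contradiction. Hence √251 ∉ Q(√282), so x^2 - 251 stays irreducible over Q(√282) and [Q(√282, √251) : Q(√282)] = 2. By the tower law, [Q(√282, √251) : Q] = 2 · 2 = 4.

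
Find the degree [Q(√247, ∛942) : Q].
[Q(√247, ∛942) : Q] = 6

Let L = Q(√247, ∛942). Since Q(√247) ⊂ L and [Q(√247):Q] = 2, the tower law gives 2 | [L:Q]. Likewise Q(∛942) ⊂ L with [Q(∛942):Q] = 3 (because 942 is not a perfect cube), so 3 | [L:Q]. As gcd(2,3) = 1, [L:Q] is divisible by 6. Conversely L is generated over Q by √247 and ∛942, so [L:Q] ≤ 2·3 = 6. Therefore [Q(√247, ∛942) : Q] = 6.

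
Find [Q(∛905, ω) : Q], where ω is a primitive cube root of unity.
[Q(∛905, ω) : Q] = 6

[Q(∛905):Q] = 3 (min poly x^3 - 905, irreducible since 905 is not a perfect cube). [Q(ω):Q] = 2 (min poly x^2 + x + 1). Since Q(∛905) ⊂ R and ω ∉ R, we have ω ∉ Q(∛905), so x^2 + x + 1 remains irreducible over Q(∛905) and [Q(∛905, ω) : Q(∛905)] = 2. By the tower law, [Q(∛905, ω) : Q] = 3 · 2 = 6. (In fact Q(∛905, ω) is the splitting field of x^3 - 905 over Q.)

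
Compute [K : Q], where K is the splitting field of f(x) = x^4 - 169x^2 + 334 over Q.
[K : Q] = 4

Solving the quadratic in x^2: x^2 = (169 ± √(169^2 - 4·334))/2 = (169 ± √27225)/2 = (169 ± 165)/2, giving x^2 = 2 or x^2 = 167. So f(x) = (x^2 - 2)(x^2 - 167) and the roots of f are ±√2, ±√167. Hence the splitting field is K = Q(√2, √167). Since 2 and 167 are distinct squarefree integers > 1, their product 334 is not a perfect square, so √167 ∉ Q(√2). By the tower law [K:Q] = [Q(√2,√167):Q(√2)] · [Q(√2):Q] = 2 · 2 = 4.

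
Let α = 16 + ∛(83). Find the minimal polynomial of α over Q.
m_α(x) = x^3 - 48x^2 + 768x - 4179

Set β = α - 16 = ∛(83), so β^3 = 83. Then (α - 16)^3 - 83 = 0, i.e. α is a root of g(x) = (x - 16)^3 - 83 = x^3 - 48x^2 + 768x - 4179. Since g(x) = h(x - 16) where h(x) = x^3 - 83, and h is irreducible over Q (because 83 is not a perfect cube, so h has no rational root, and a monic cubic with no rational root is irreducible), g is also irreducible (irreducibility is preserved under the substitution x → x - 16). Hence m_α(x) = x^3 - 48x^2 + 768x - 4179.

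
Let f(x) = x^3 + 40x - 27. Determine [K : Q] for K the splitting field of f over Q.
[K : Q] = 6

By the rational root test, any rational root of the monic integer polynomial f(x) = x^3 + 40x - 27 must be an integer dividing the constant term -27, i.e. one of ±{1, 3, 9, 27}. Evaluating: f(1) = 14, f(-1) = -68, f(3) = 120, f(-3) = -174, f(9) = 1062, f(-9) = -1116, f(27) = 20736, f(-27) = -20790; none is 0, so f has no rational root and is therefore irreducible over Q (a cubic with no linear factor over a field is irreducible). For an irreducible cubic, the Galois group is A_3 or S_3 according as the discriminant disc(f) = -4a^3 - 27b^2 = -4·(40)^3 - 27·(-27)^2 = -275683 is or is not a square in Q. Here disc(f) = -275683 is not a perfect square in Q, so the Galois group of f over Q is not contained in A_3 and must be all of S_3. The splitting field has degree |S_3| = 6 over Q, so [K : Q] = 6.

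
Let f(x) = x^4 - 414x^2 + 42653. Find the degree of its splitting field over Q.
[K : Q] = 4

Solving the quadratic in x^2: x^2 = (414 ± √(414^2 - 4·42653))/2 = (414 ± √784)/2 = (414 ± 28)/2, giving x^2 = 193 or x^2 = 221. So f(x) = (x^2 - 193)(x^2 - 221) and the roots of f are ±√193, ±√221. Hence the splitting field is K = Q(√193, √221). Since 193 and 221 are distinct squarefree integers > 1, their product 42653 is not a perfect square, so √221 ∉ Q(√193). By the tower law [K:Q] = [Q(√193,√221):Q(√193)] · [Q(√193):Q] = 2 · 2 = 4.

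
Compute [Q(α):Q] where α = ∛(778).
[Q(α):Q] = 3

The minimal polynomial of α is x^3 - 778, irreducible over Q since 778 is not a perfect cube (so x^3 - 778 has no rational root). Hence [Q(α):Q] = deg(m_α) = 3.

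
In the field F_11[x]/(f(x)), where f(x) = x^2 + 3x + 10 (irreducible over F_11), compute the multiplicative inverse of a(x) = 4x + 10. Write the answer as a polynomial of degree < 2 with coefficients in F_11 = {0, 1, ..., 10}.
a(x)^(-1) ≡ 5x + 8 (mod f(x))

Since f is irreducible over F_11, F_11[x]/(f) is a field and a(x) ≠ 0 has an inverse. Apply the extended Euclidean algorithm to f(x) and a(x) in F_11[x]: f(x) = (3x + 7)·a(x) + (6). The last nonzero remainder is the constant 6 = gcd(f, a) in F_11. Back-substituting through the division chain expresses 6 = s(x)·a(x) + t(x)·f(x) with s(x) ≡ 8x + 4 (mod f), so (8x + 4)·a(x) ≡ 6 (mod f). Multiplying by 6^(-1) ≡ 2 in F_11 gives a(x)^(-1) ≡ 2·(8x + 4) ≡ 5x + 8 (mod f). Check: (4x + 10)·(5x + 8) = 9x^2 + 5x + 3 ≡ 1 (mod x^2 + 3x + 10).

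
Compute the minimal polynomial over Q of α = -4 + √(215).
m_α(x) = x^2 + 8x - 199

From α + 4 = √(215), squaring gives (α + 4)^2 = 215, i.e. α^2 + 8α + 16 = 215, so α^2 + 8α - 199 = 0. The discriminant of x^2 + 8x - 199 is (8)^2 - 4·(-199) = 64 + 796 = 860, and 4·(215) is not a perfect square in Q since 215 is squarefree and ≠ 1. Hence x^2 + 8x - 199 is irreducible over Q and is the minimal polynomial of α.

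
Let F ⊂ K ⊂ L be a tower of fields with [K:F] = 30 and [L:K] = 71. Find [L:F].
[L:F] = 2130

The tower law says that for any tower of field extensions F ⊂ K ⊂ L with finite degrees, [L:F] = [L:K] · [K:F]. Here this gives [L:F] = 71 · 30 = 2130.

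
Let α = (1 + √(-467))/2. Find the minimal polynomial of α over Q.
m_α(x) = x^2 - x + 117

From 2α - 1 = √(-467), squaring gives (2α - 1)^2 = -467, i.e. 4α^2 - 4α + 1 = -467, so α^2 - α + (1 + 467)/4 = 0. Since -467 ≡ 1 (mod 4), (1 + 467)/4 = 117 ∈ Z. The polynomial x^2 - x + 117 has discriminant 1 - 4·(117) = -467, which is not a perfect square in Q (d = -467 is squarefree and ≠ 1), so x^2 - x + 117 is irreducible over Q. It is the minimal polynomial of α.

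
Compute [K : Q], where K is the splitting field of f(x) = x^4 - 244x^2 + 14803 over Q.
[K : Q] = 4

Solving the quadratic in x^2: x^2 = (244 ± √(244^2 - 4·14803))/2 = (244 ± √324)/2 = (244 ± 18)/2, giving x^2 = 131 or x^2 = 113. So f(x) = (x^2 - 131)(x^2 - 113) and the roots of f are ±√131, ±√113. Hence the splitting field is K = Q(√131, √113). Since 131 and 113 are distinct squarefree integers > 1, their product 14803 is not a perfect square, so √113 ∉ Q(√131). By the tower law [K:Q] = [Q(√131,√113):Q(√131)] · [Q(√131):Q] = 2 · 2 = 4.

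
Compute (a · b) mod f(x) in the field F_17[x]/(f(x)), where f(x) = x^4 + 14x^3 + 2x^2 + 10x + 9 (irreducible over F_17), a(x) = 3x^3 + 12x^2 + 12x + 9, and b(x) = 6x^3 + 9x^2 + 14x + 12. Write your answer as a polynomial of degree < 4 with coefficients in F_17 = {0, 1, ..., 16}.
a · b ≡ 13x^3 + 12x^2 + 8x + 15 (mod f(x))

Multiply in F_17[x]: a(x)·b(x) = (3x^3 + 12x^2 + 12x + 9)·(6x^3 + 9x^2 + 14x + 12) = x^6 + 14x^5 + x^4 + 9x^3 + 2x^2 + 15x + 6. This has degree ≥ 4, so divide by f(x) over F_17: x^6 + 14x^5 + x^4 + 9x^3 + 2x^2 + 15x + 6 = (x^2 + 16)·(x^4 + 14x^3 + 2x^2 + 10x + 9) + (13x^3 + 12x^2 + 8x + 15). Hence a·b ≡ 13x^3 + 12x^2 + 8x + 15 (mod f). (F_17[x]/(f) is a field with 17^4 = 83521 elements since f is irreducible of degree 4.)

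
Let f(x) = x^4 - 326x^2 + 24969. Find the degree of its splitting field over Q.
[K : Q] = 4

Solving the quadratic in x^2: x^2 = (326 ± √(326^2 - 4·24969))/2 = (326 ± √6400)/2 = (326 ± 80)/2, giving x^2 = 123 or x^2 = 203. So f(x) = (x^2 - 123)(x^2 - 203) and the roots of f are ±√123, ±√203. Hence the splitting field is K = Q(√123, √203). Since 123 and 203 are distinct squarefree integers > 1, their product 24969 is not a perfect square, so √203 ∉ Q(√123). By the tower law [K:Q] = [Q(√123,√203):Q(√123)] · [Q(√123):Q] = 2 · 2 = 4.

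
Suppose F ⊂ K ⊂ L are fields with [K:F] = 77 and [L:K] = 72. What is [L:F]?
[L:F] = 5544

The tower law says that for any tower of field extensions F ⊂ K ⊂ L with finite degrees, [L:F] = [L:K] · [K:F]. Here this gives [L:F] = 72 · 77 = 5544.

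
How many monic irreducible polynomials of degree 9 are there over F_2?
There are 56 monic irreducible polynomials of degree 9 over F_2

Each element of F_{2^9} that lies in no proper subfield is a root of exactly one monic irreducible of degree 9 over F_2, and each such polynomial has 9 distinct roots in F_{2^9}. By Möbius inversion the count is N_2(9) = (1/9) Σ_{d|9} μ(9/d) · 2^d = (1/9)(μ(9)·2^1 + μ(3)·2^3 + μ(1)·2^9) = 504/9 = 56.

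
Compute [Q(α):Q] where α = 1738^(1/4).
[Q(α):Q] = 4

α is a root of x^4 - 1738. By Eisenstein's criterion at the prime p = 2 (which divides the constant term 1738 but p^2 = 4 does not, since 1738 is squarefree), x^4 - 1738 is irreducible over Q. Hence [Q(α):Q] = 4.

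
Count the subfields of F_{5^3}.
F_{5^3} has 2 subfields

The subfields of F_{p^n} are exactly the fields F_{p^d} for d | n (each is the fixed field of the unique index-d subgroup of Gal(F_{p^n}/F_p) ≅ Z/nZ). The divisors of n = 3 are {1, 3}, giving 2 subfields: F_{5^1}, F_{5^3}.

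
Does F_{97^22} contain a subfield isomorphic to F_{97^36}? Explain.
No: F_{97^36} is not a subfield of F_{97^22}

F_{p^m} embeds in F_{p^n} iff m | n. Here 36 ∤ 22 (since 22 = 0·36 + 22 with remainder 22 ≠ 0), so F_{97^36} is not a subfield of F_{97^22}. Equivalently: if it were, the tower law would give 36 = [F_{97^36}:F_97] dividing [F_{97^22}:F_97] = 22, contradiction.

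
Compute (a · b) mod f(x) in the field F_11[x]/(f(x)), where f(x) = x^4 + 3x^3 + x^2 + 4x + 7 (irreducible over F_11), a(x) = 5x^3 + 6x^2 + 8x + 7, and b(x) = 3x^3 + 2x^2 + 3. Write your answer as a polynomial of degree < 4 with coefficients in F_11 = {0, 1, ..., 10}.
a · b ≡ 2x^3 + 9x + 1 (mod f(x))

Multiply in F_11[x]: a(x)·b(x) = (5x^3 + 6x^2 + 8x + 7)·(3x^3 + 2x^2 + 3) = 4x^6 + 6x^5 + 3x^4 + 8x^3 + 10x^2 + 2x + 10. This has degree ≥ 4, so divide by f(x) over F_11: 4x^6 + 6x^5 + 3x^4 + 8x^3 + 10x^2 + 2x + 10 = (4x^2 + 5x + 6)·(x^4 + 3x^3 + x^2 + 4x + 7) + (2x^3 + 9x + 1). Hence a·b ≡ 2x^3 + 9x + 1 (mod f). (F_11[x]/(f) is a field with 11^4 = 14641 elements since f is irreducible of degree 4.)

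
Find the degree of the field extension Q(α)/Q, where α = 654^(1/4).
[Q(α):Q] = 4

α is a root of x^4 - 654. By Eisenstein's criterion at the prime p = 2 (which divides the constant term 654 but p^2 = 4 does not, since 654 is squarefree), x^4 - 654 is irreducible over Q. Hence [Q(α):Q] = 4.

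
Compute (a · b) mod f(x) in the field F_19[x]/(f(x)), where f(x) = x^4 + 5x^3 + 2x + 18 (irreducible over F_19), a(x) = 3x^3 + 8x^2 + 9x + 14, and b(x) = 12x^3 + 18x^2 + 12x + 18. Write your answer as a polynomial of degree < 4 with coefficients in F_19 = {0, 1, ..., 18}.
a · b ≡ 4x^3 + 11x^2 + 13x + 6 (mod f(x))

Multiply in F_19[x]: a(x)·b(x) = (3x^3 + 8x^2 + 9x + 14)·(12x^3 + 18x^2 + 12x + 18) = 17x^6 + 17x^5 + 3x^4 + 5x^3 + 10x^2 + 7x + 5. This has degree ≥ 4, so divide by f(x) over F_19: 17x^6 + 17x^5 + 3x^4 + 5x^3 + 10x^2 + 7x + 5 = (17x^2 + 8x + 1)·(x^4 + 5x^3 + 2x + 18) + (4x^3 + 11x^2 + 13x + 6). Hence a·b ≡ 4x^3 + 11x^2 + 13x + 6 (mod f). (F_19[x]/(f) is a field with 19^4 = 130321 elements since f is irreducible of degree 4.)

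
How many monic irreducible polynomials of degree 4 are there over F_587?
There are 29681862798 monic irreducible polynomials of degree 4 over F_587

Each element of F_{587^4} that lies in no proper subfield is a root of exactly one monic irreducible of degree 4 over F_587, and each such polynomial has 4 distinct roots in F_{587^4}. By Möbius inversion the count is N_587(4) = (1/4) Σ_{d|4} μ(4/d) · 587^d = (1/4)(μ(4)·587^1 + μ(2)·587^2 + μ(1)·587^4) = 118727451192/4 = 29681862798.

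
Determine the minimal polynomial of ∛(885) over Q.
m_α(x) = x^3 - 885

α satisfies α^3 = 885, so x^3 - 885 annihilates α. By the rational root test, a rational root p/q (in lowest terms) of x^3 - 885 would satisfy p^3 = 885 q^3, forcing q = 1 and p^3 = 885; but 885 is not a perfect cube, contradiction. A monic cubic over Q with no rational root is irreducible (any nontrivial factorization would include a linear factor). Hence x^3 - 885 is the minimal polynomial of α, and in particular [Q(α):Q] = 3.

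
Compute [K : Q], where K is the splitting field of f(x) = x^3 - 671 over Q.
[K : Q] = 6

The roots of x^3 - 671 are ∛671, ω∛671, ω^2∛671 where ω = e^(2πi/3) is a primitive cube root of unity, so K = Q(∛671, ω). Now [Q(∛671):Q] = 3 (since 671 is not a perfect cube, x^3 - 671 is irreducible) and [Q(ω):Q] = 2. Both 2 and 3 divide [K:Q], and [K:Q] ≤ 3·2 = 6, so [K:Q] = 6. (Equivalently: Q(∛671) ⊂ R but ω ∉ R, so [K : Q(∛671)] = 2.)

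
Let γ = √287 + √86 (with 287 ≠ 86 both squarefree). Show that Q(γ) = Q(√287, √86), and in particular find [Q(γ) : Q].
[Q(γ) : Q] = 4 (equivalently, Q(γ) = Q(√287, √86))

Obviously Q(γ) ⊆ Q(√287, √86), and [Q(√287, √86):Q] = 4 (since 287, 86 are distinct squarefree integers > 1 with 24682 not a perfect square). To show equality we compute the minimal polynomial of γ. From γ = √287 + √86: γ^2 = 287 + 2√(24682) + 86 = 373 + 2√(24682), so γ^2 - 373 = 2√(24682); squaring, (γ^2 - 373)^2 = 4·24682, i.e. γ^4 - 746γ^2 + 139129 - 98728 = 0, i.e. γ^4 - 746γ^2 + 40401 = 0. So γ is a root of x^4 - 746x^2 + 40401. This polynomial is irreducible over Q: it has no rational root (each ±√287 ± √86 is irrational), and any factorization into two quadratics over Q would force √(24682) ∈ Q (pairing opposite roots) or √287, √86 ∈ Q (other pairings), all impossible. Hence [Q(γ):Q] = 4 = [Q(√287, √86):Q], so Q(γ) = Q(√287, √86).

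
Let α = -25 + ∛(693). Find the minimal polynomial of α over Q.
m_α(x) = x^3 + 75x^2 + 1875x + 14932

Set β = α + 25 = ∛(693), so β^3 = 693. Then (α + 25)^3 - 693 = 0, i.e. α is a root of g(x) = (x + 25)^3 - 693 = x^3 + 75x^2 + 1875x + 14932. Since g(x) = h(x + 25) where h(x) = x^3 - 693, and h is irreducible over Q (because 693 is not a perfect cube, so h has no rational root, and a monic cubic with no rational root is irreducible), g is also irreducible (irreducibility is preserved under the substitution x → x + 25). Hence m_α(x) = x^3 + 75x^2 + 1875x + 14932.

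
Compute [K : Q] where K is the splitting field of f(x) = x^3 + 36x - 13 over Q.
[K : Q] = 6

By the rational root test, any rational root of the monic integer polynomial f(x) = x^3 + 36x - 13 must be an integer dividing the constant term -13, i.e. one of ±{1, 13}. Evaluating: f(1) = 24, f(-1) = -50, f(13) = 2652, f(-13) = -2678; none is 0, so f has no rational root and is therefore irreducible over Q (a cubic with no linear factor over a field is irreducible). For an irreducible cubic, the Galois group is A_3 or S_3 according as the discriminant disc(f) = -4a^3 - 27b^2 = -4·(36)^3 - 27·(-13)^2 = -191187 is or is not a square in Q. Here disc(f) = -191187 is not a perfect square in Q, so the Galois group of f over Q is not contained in A_3 and must be all of S_3. The splitting field has degree |S_3| = 6 over Q, so [K : Q] = 6.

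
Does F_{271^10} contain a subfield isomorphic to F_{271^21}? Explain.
No: F_{271^21} is not a subfield of F_{271^10}

F_{p^m} embeds in F_{p^n} iff m | n. Here 21 ∤ 10 (since 10 = 0·21 + 10 with remainder 10 ≠ 0), so F_{271^21} is not a subfield of F_{271^10}. Equivalently: if it were, the tower law would give 21 = [F_{271^21}:F_271] dividing [F_{271^10}:F_271] = 10, contradiction.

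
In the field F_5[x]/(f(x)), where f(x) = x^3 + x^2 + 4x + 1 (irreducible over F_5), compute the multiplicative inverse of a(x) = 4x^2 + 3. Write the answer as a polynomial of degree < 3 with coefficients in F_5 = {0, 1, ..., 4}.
a(x)^(-1) ≡ 2x^2 + 3x (mod f(x))

Since f is irreducible over F_5, F_5[x]/(f) is a field and a(x) ≠ 0 has an inverse. Apply the extended Euclidean algorithm to f(x) and a(x) in F_5[x]: f(x) = (4x + 4)·a(x) + (2x + 4);  a(x) = (2x + 1)·(2x + 4) + (4). The last nonzero remainder is the constant 4 = gcd(f, a) in F_5. Back-substituting through the division chain expresses 4 = s(x)·a(x) + t(x)·f(x) with s(x) ≡ 3x^2 + 2x (mod f), so (3x^2 + 2x)·a(x) ≡ 4 (mod f). Multiplying by 4^(-1) ≡ 4 in F_5 gives a(x)^(-1) ≡ 4·(3x^2 + 2x) ≡ 2x^2 + 3x (mod f). Check: (4x^2 + 3)·(2x^2 + 3x) = 3x^4 + 2x^3 + x^2 + 4x ≡ 1 (mod x^3 + x^2 + 4x + 1).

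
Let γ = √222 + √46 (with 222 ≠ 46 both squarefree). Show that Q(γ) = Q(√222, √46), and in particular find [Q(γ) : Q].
[Q(γ) : Q] = 4 (equivalently, Q(γ) = Q(√222, √46))

Obviously Q(γ) ⊆ Q(√222, √46), and [Q(√222, √46):Q] = 4 (since 222, 46 are distinct squarefree integers > 1 with 10212 not a perfect square). To show equality we compute the minimal polynomial of γ. From γ = √222 + √46: γ^2 = 222 + 2√(10212) + 46 = 268 + 2√(10212), so γ^2 - 268 = 2√(10212); squaring, (γ^2 - 268)^2 = 4·10212, i.e. γ^4 - 536γ^2 + 71824 - 40848 = 0, i.e. γ^4 - 536γ^2 + 30976 = 0. So γ is a root of x^4 - 536x^2 + 30976. This polynomial is irreducible over Q: it has no rational root (each ±√222 ± √46 is irrational), and any factorization into two quadratics over Q would force √(10212) ∈ Q (pairing opposite roots) or √222, √46 ∈ Q (other pairings), all impossible. Hence [Q(γ):Q] = 4 = [Q(√222, √46):Q], so Q(γ) = Q(√222, √46).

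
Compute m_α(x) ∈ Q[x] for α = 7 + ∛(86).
m_α(x) = x^3 - 21x^2 + 147x - 429

Set β = α - 7 = ∛(86), so β^3 = 86. Then (α - 7)^3 - 86 = 0, i.e. α is a root of g(x) = (x - 7)^3 - 86 = x^3 - 21x^2 + 147x - 429. Since g(x) = h(x - 7) where h(x) = x^3 - 86, and h is irreducible over Q (because 86 is not a perfect cube, so h has no rational root, and a monic cubic with no rational root is irreducible), g is also irreducible (irreducibility is preserved under the substitution x → x - 7). Hence m_α(x) = x^3 - 21x^2 + 147x - 429.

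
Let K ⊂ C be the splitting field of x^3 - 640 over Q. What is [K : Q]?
[K : Q] = 6

The roots of x^3 - 640 are ∛640, ω∛640, ω^2∛640 where ω = e^(2πi/3) is a primitive cube root of unity, so K = Q(∛640, ω). Now [Q(∛640):Q] = 3 (since 640 is not a perfect cube, x^3 - 640 is irreducible) and [Q(ω):Q] = 2. Both 2 and 3 divide [K:Q], and [K:Q] ≤ 3·2 = 6, so [K:Q] = 6. (Equivalently: Q(∛640) ⊂ R but ω ∉ R, so [K : Q(∛640)] = 2.)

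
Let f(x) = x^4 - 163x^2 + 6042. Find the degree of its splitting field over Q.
[K : Q] = 4

Solving the quadratic in x^2: x^2 = (163 ± √(163^2 - 4·6042))/2 = (163 ± √2401)/2 = (163 ± 49)/2, giving x^2 = 57 or x^2 = 106. So f(x) = (x^2 - 57)(x^2 - 106) and the roots of f are ±√57, ±√106. Hence the splitting field is K = Q(√57, √106). Since 57 and 106 are distinct squarefree integers > 1, their product 6042 is not a perfect square, so √106 ∉ Q(√57). By the tower law [K:Q] = [Q(√57,√106):Q(√57)] · [Q(√57):Q] = 2 · 2 = 4.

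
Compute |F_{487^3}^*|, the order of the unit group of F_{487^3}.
|F_{487^3}^*| = 115501302

F_{487^3} has 487^3 = 115501303 elements; its multiplicative group consists of all nonzero elements, so |F_{487^3}^*| = 115501303 - 1 = 115501302. (It is cyclic since any finite subgroup of the multiplicative group of a field is cyclic.)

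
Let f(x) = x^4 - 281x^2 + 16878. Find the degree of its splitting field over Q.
[K : Q] = 4

Solving the quadratic in x^2: x^2 = (281 ± √(281^2 - 4·16878))/2 = (281 ± √11449)/2 = (281 ± 107)/2, giving x^2 = 194 or x^2 = 87. So f(x) = (x^2 - 194)(x^2 - 87) and the roots of f are ±√194, ±√87. Hence the splitting field is K = Q(√194, √87). Since 194 and 87 are distinct squarefree integers > 1, their product 16878 is not a perfect square, so √87 ∉ Q(√194). By the tower law [K:Q] = [Q(√194,√87):Q(√194)] · [Q(√194):Q] = 2 · 2 = 4.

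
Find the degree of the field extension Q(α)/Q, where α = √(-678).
[Q(α):Q] = 2

[Q(α):Q] equals the degree of the minimal polynomial of α. Here α^2 = -678 and x^2 + 678 is irreducible (d = -678 is squarefree, ≠ 1, hence not a square), so deg(m_α) = 2. Thus [Q(α):Q] = 2.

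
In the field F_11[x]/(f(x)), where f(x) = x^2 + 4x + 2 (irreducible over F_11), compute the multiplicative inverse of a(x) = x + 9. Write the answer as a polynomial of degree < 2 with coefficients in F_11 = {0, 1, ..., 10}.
a(x)^(-1) ≡ 7x + 9 (mod f(x))

Since f is irreducible over F_11, F_11[x]/(f) is a field and a(x) ≠ 0 has an inverse. Apply the extended Euclidean algorithm to f(x) and a(x) in F_11[x]: f(x) = (x + 6)·a(x) + (3). The last nonzero remainder is the constant 3 = gcd(f, a) in F_11. Back-substituting through the division chain expresses 3 = s(x)·a(x) + t(x)·f(x) with s(x) ≡ 10x + 5 (mod f), so (10x + 5)·a(x) ≡ 3 (mod f). Multiplying by 3^(-1) ≡ 4 in F_11 gives a(x)^(-1) ≡ 4·(10x + 5) ≡ 7x + 9 (mod f). Check: (x + 9)·(7x + 9) = 7x^2 + 6x + 4 ≡ 1 (mod x^2 + 4x + 2).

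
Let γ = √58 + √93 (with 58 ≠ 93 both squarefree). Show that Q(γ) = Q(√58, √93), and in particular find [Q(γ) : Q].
[Q(γ) : Q] = 4 (equivalently, Q(γ) = Q(√58, √93))

Obviously Q(γ) ⊆ Q(√58, √93), and [Q(√58, √93):Q] = 4 (since 58, 93 are distinct squarefree integers > 1 with 5394 not a perfect square). To show equality we compute the minimal polynomial of γ. From γ = √58 + √93: γ^2 = 58 + 2√(5394) + 93 = 151 + 2√(5394), so γ^2 - 151 = 2√(5394); squaring, (γ^2 - 151)^2 = 4·5394, i.e. γ^4 - 302γ^2 + 22801 - 21576 = 0, i.e. γ^4 - 302γ^2 + 1225 = 0. So γ is a root of x^4 - 302x^2 + 1225. This polynomial is irreducible over Q: it has no rational root (each ±√58 ± √93 is irrational), and any factorization into two quadratics over Q would force √(5394) ∈ Q (pairing opposite roots) or √58, √93 ∈ Q (other pairings), all impossible. Hence [Q(γ):Q] = 4 = [Q(√58, √93):Q], so Q(γ) = Q(√58, √93).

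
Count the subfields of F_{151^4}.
F_{151^4} has 3 subfields

The subfields of F_{p^n} are exactly the fields F_{p^d} for d | n (each is the fixed field of the unique index-d subgroup of Gal(F_{p^n}/F_p) ≅ Z/nZ). The divisors of n = 4 are {1, 2, 4}, giving 3 subfields: F_{151^1}, F_{151^2}, F_{151^4}.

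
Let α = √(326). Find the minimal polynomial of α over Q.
m_α(x) = x^2 - 326

α satisfies α^2 - 326 = 0, so x^2 - 326 annihilates α. Since d = 326 is squarefree and ≠ 1, it is not a perfect square in Q, so x^2 - 326 has no rational root and is therefore irreducible over Q (a degree-2 polynomial over a field is irreducible iff it has no root). Hence m_α(x) = x^2 - 326.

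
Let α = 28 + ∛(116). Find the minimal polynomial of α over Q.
m_α(x) = x^3 - 84x^2 + 2352x - 22068

Set β = α - 28 = ∛(116), so β^3 = 116. Then (α - 28)^3 - 116 = 0, i.e. α is a root of g(x) = (x - 28)^3 - 116 = x^3 - 84x^2 + 2352x - 22068. Since g(x) = h(x - 28) where h(x) = x^3 - 116, and h is irreducible over Q (because 116 is not a perfect cube, so h has no rational root, and a monic cubic with no rational root is irreducible), g is also irreducible (irreducibility is preserved under the substitution x → x - 28). Hence m_α(x) = x^3 - 84x^2 + 2352x - 22068.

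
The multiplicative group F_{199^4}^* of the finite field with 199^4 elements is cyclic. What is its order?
|F_{199^4}^*| = 1568239200

F_{199^4} has 199^4 = 1568239201 elements; its multiplicative group consists of all nonzero elements, so |F_{199^4}^*| = 1568239201 - 1 = 1568239200. (It is cyclic since any finite subgroup of the multiplicative group of a field is cyclic.)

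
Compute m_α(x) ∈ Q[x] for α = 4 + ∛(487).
m_α(x) = x^3 - 12x^2 + 48x - 551

Set β = α - 4 = ∛(487), so β^3 = 487. Then (α - 4)^3 - 487 = 0, i.e. α is a root of g(x) = (x - 4)^3 - 487 = x^3 - 12x^2 + 48x - 551. Since g(x) = h(x - 4) where h(x) = x^3 - 487, and h is irreducible over Q (because 487 is not a perfect cube, so h has no rational root, and a monic cubic with no rational root is irreducible), g is also irreducible (irreducibility is preserved under the substitution x → x - 4). Hence m_α(x) = x^3 - 12x^2 + 48x - 551.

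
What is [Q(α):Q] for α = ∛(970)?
[Q(α):Q] = 3

The minimal polynomial of α is x^3 - 970, irreducible over Q since 970 is not a perfect cube (so x^3 - 970 has no rational root). Hence [Q(α):Q] = deg(m_α) = 3.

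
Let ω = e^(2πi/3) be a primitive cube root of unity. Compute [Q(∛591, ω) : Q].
[Q(∛591, ω) : Q] = 6

[Q(∛591):Q] = 3 (min poly x^3 - 591, irreducible since 591 is not a perfect cube). [Q(ω):Q] = 2 (min poly x^2 + x + 1). Since Q(∛591) ⊂ R and ω ∉ R, we have ω ∉ Q(∛591), so x^2 + x + 1 remains irreducible over Q(∛591) and [Q(∛591, ω) : Q(∛591)] = 2. By the tower law, [Q(∛591, ω) : Q] = 3 · 2 = 6. (In fact Q(∛591, ω) is the splitting field of x^3 - 591 over Q.)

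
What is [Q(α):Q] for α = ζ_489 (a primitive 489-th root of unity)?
[Q(α):Q] = 324

The minimal polynomial of ζ_489 over Q is the 489-th cyclotomic polynomial Φ_489(x), which is irreducible over Q and has degree φ(489) = 324. Hence [Q(α):Q] = φ(489) = 324.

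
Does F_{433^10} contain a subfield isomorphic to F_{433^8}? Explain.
No: F_{433^8} is not a subfield of F_{433^10}

F_{p^m} embeds in F_{p^n} iff m | n. Here 8 ∤ 10 (since 10 = 1·8 + 2 with remainder 2 ≠ 0), so F_{433^8} is not a subfield of F_{433^10}. Equivalently: if it were, the tower law would give 8 = [F_{433^8}:F_433] dividing [F_{433^10}:F_433] = 10, contradiction.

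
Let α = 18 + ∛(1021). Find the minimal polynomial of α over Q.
m_α(x) = x^3 - 54x^2 + 972x - 6853

Set β = α - 18 = ∛(1021), so β^3 = 1021. Then (α - 18)^3 - 1021 = 0, i.e. α is a root of g(x) = (x - 18)^3 - 1021 = x^3 - 54x^2 + 972x - 6853. Since g(x) = h(x - 18) where h(x) = x^3 - 1021, and h is irreducible over Q (because 1021 is not a perfect cube, so h has no rational root, and a monic cubic with no rational root is irreducible), g is also irreducible (irreducibility is preserved under the substitution x → x - 18). Hence m_α(x) = x^3 - 54x^2 + 972x - 6853.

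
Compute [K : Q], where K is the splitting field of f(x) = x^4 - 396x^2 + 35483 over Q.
[K : Q] = 4

Solving the quadratic in x^2: x^2 = (396 ± √(396^2 - 4·35483))/2 = (396 ± √14884)/2 = (396 ± 122)/2, giving x^2 = 137 or x^2 = 259. So f(x) = (x^2 - 137)(x^2 - 259) and the roots of f are ±√137, ±√259. Hence the splitting field is K = Q(√137, √259). Since 137 and 259 are distinct squarefree integers > 1, their product 35483 is not a perfect square, so √259 ∉ Q(√137). By the tower law [K:Q] = [Q(√137,√259):Q(√137)] · [Q(√137):Q] = 2 · 2 = 4.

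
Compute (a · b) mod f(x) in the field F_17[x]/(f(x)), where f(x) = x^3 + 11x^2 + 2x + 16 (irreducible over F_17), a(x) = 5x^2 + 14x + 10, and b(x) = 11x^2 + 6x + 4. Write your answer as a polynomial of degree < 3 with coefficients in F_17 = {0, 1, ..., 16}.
a · b ≡ 9x^2 + 10x + 10 (mod f(x))

Multiply in F_17[x]: a(x)·b(x) = (5x^2 + 14x + 10)·(11x^2 + 6x + 4) = 4x^4 + 14x^3 + 10x^2 + 14x + 6. This has degree ≥ 3, so divide by f(x) over F_17: 4x^4 + 14x^3 + 10x^2 + 14x + 6 = (4x + 4)·(x^3 + 11x^2 + 2x + 16) + (9x^2 + 10x + 10). Hence a·b ≡ 9x^2 + 10x + 10 (mod f). (F_17[x]/(f) is a field with 17^3 = 4913 elements since f is irreducible of degree 3.)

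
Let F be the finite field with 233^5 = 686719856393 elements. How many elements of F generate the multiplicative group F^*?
There are φ(686719856392) = 320825736000 primitive elements

F_q^* is cyclic of order q - 1 = 686719856392. A cyclic group of order m has exactly φ(m) generators. Here m = 686719856392 = 2^3 · 29 · 31 · 95483851, so the number of primitive elements is φ(686719856392) = 320825736000.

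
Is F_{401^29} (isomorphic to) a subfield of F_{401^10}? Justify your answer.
No: F_{401^29} is not a subfield of F_{401^10}

F_{p^m} embeds in F_{p^n} iff m | n. Here 29 ∤ 10 (since 10 = 0·29 + 10 with remainder 10 ≠ 0), so F_{401^29} is not a subfield of F_{401^10}. Equivalently: if it were, the tower law would give 29 = [F_{401^29}:F_401] dividing [F_{401^10}:F_401] = 10, contradiction.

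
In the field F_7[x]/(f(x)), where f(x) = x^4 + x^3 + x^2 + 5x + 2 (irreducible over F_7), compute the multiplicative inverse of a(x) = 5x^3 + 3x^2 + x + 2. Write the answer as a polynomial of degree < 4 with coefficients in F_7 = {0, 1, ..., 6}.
a(x)^(-1) ≡ 3x^3 + 5x^2 + 4x + 1 (mod f(x))

Since f is irreducible over F_7, F_7[x]/(f) is a field and a(x) ≠ 0 has an inverse. Apply the extended Euclidean algorithm to f(x) and a(x) in F_7[x]: f(x) = (3x + 4)·a(x) + (2x + 1);  a(x) = (6x^2 + 2x + 3)·(2x + 1) + (6). The last nonzero remainder is the constant 6 = gcd(f, a) in F_7. Back-substituting through the division chain expresses 6 = s(x)·a(x) + t(x)·f(x) with s(x) ≡ 4x^3 + 2x^2 + 3x + 6 (mod f), so (4x^3 + 2x^2 + 3x + 6)·a(x) ≡ 6 (mod f). Multiplying by 6^(-1) ≡ 6 in F_7 gives a(x)^(-1) ≡ 6·(4x^3 + 2x^2 + 3x + 6) ≡ 3x^3 + 5x^2 + 4x + 1 (mod f). Check: (5x^3 + 3x^2 + x + 2)·(3x^3 + 5x^2 + 4x + 1) = x^6 + 6x^5 + 3x^4 + 3x^2 + 2x + 2 ≡ 1 (mod x^4 + x^3 + x^2 + 5x + 2).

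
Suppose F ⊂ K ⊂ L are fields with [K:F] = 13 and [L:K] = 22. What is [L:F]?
[L:F] = 286

The tower law says that for any tower of field extensions F ⊂ K ⊂ L with finite degrees, [L:F] = [L:K] · [K:F]. Here this gives [L:F] = 22 · 13 = 286.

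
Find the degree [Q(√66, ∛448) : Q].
[Q(√66, ∛448) : Q] = 6

Let L = Q(√66, ∛448). Since Q(√66) ⊂ L and [Q(√66):Q] = 2, the tower law gives 2 | [L:Q]. Likewise Q(∛448) ⊂ L with [Q(∛448):Q] = 3 (because 448 is not a perfect cube), so 3 | [L:Q]. As gcd(2,3) = 1, [L:Q] is divisible by 6. Conversely L is generated over Q by √66 and ∛448, so [L:Q] ≤ 2·3 = 6. Therefore [Q(√66, ∛448) : Q] = 6.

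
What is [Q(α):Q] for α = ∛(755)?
[Q(α):Q] = 3

The minimal polynomial of α is x^3 - 755, irreducible over Q since 755 is not a perfect cube (so x^3 - 755 has no rational root). Hence [Q(α):Q] = deg(m_α) = 3.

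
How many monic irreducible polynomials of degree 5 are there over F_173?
There are 30992778384 monic irreducible polynomials of degree 5 over F_173

Each element of F_{173^5} that lies in no proper subfield is a root of exactly one monic irreducible of degree 5 over F_173, and each such polynomial has 5 distinct roots in F_{173^5}. By Möbius inversion the count is N_173(5) = (1/5) Σ_{d|5} μ(5/d) · 173^d = (1/5)(μ(5)·173^1 + μ(1)·173^5) = 154963891920/5 = 30992778384.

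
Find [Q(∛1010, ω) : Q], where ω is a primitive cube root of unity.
[Q(∛1010, ω) : Q] = 6

[Q(∛1010):Q] = 3 (min poly x^3 - 1010, irreducible since 1010 is not a perfect cube). [Q(ω):Q] = 2 (min poly x^2 + x + 1). Since Q(∛1010) ⊂ R and ω ∉ R, we have ω ∉ Q(∛1010), so x^2 + x + 1 remains irreducible over Q(∛1010) and [Q(∛1010, ω) : Q(∛1010)] = 2. By the tower law, [Q(∛1010, ω) : Q] = 3 · 2 = 6. (In fact Q(∛1010, ω) is the splitting field of x^3 - 1010 over Q.)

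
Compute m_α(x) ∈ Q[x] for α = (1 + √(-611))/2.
m_α(x) = x^2 - x + 153

From 2α - 1 = √(-611), squaring gives (2α - 1)^2 = -611, i.e. 4α^2 - 4α + 1 = -611, so α^2 - α + (1 + 611)/4 = 0. Since -611 ≡ 1 (mod 4), (1 + 611)/4 = 153 ∈ Z. The polynomial x^2 - x + 153 has discriminant 1 - 4·(153) = -611, which is not a perfect square in Q (d = -611 is squarefree and ≠ 1), so x^2 - x + 153 is irreducible over Q. It is the minimal polynomial of α.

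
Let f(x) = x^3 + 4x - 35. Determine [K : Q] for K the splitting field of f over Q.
[K : Q] = 6

By the rational root test, any rational root of the monic integer polynomial f(x) = x^3 + 4x - 35 must be an integer dividing the constant term -35, i.e. one of ±{1, 5, 7, 35}. Evaluating: f(1) = -30, f(-1) = -40, f(5) = 110, f(-5) = -180, f(7) = 336, f(-7) = -406, f(35) = 42980, f(-35) = -43050; none is 0, so f has no rational root and is therefore irreducible over Q (a cubic with no linear factor over a field is irreducible). For an irreducible cubic, the Galois group is A_3 or S_3 according as the discriminant disc(f) = -4a^3 - 27b^2 = -4·(4)^3 - 27·(-35)^2 = -33331 is or is not a square in Q. Here disc(f) = -33331 is not a perfect square in Q, so the Galois group of f over Q is not contained in A_3 and must be all of S_3. The splitting field has degree |S_3| = 6 over Q, so [K : Q] = 6.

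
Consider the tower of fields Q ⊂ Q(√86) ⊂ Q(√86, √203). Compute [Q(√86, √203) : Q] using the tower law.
[Q(√86, √203) : Q] = 4

[Q(√86):Q] = 2 (min poly x^2 - 86, irreducible since 86 is squarefree > 1). For the top step, suppose √203 ∈ Q(√86), say √203 = c + d√86 with c, d ∈ Q. Squaring: 203 = c^2 + 86d^2 + 2cd√86. Since √86 ∉ Q this forces 2cd = 0. If d = 0 then √203 = c ∈ Q, contradicting 203 squarefree > 1. If c = 0 then 203 = 86d^2, so 86·203 = (86d)^2 is a perfect square in Q — but 86·203 = 17458 is not a perfect square (since 86 and 203 are distinct squarefree integers). Contradiction. Hence √203 ∉ Q(√86), so x^2 - 203 stays irreducible over Q(√86) and [Q(√86, √203) : Q(√86)] = 2. By the tower law, [Q(√86, √203) : Q] = 2 · 2 = 4.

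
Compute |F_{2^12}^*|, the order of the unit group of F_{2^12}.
|F_{2^12}^*| = 4095

F_{2^12} has 2^12 = 4096 elements; its multiplicative group consists of all nonzero elements, so |F_{2^12}^*| = 4096 - 1 = 4095. (It is cyclic since any finite subgroup of the multiplicative group of a field is cyclic.)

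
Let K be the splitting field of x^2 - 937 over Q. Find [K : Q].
[K : Q] = 2

f(x) = x^2 - 937 factors as (x - √937)(x + √937). The splitting field is K = Q(√937). Since 937 is squarefree and > 1, it is not a perfect square, so x^2 - 937 is irreducible over Q and [Q(√937) : Q] = 2. Hence [K : Q] = 2.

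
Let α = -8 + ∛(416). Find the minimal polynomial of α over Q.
m_α(x) = x^3 + 24x^2 + 192x + 96

Set β = α + 8 = ∛(416), so β^3 = 416. Then (α + 8)^3 - 416 = 0, i.e. α is a root of g(x) = (x + 8)^3 - 416 = x^3 + 24x^2 + 192x + 96. Since g(x) = h(x + 8) where h(x) = x^3 - 416, and h is irreducible over Q (because 416 is not a perfect cube, so h has no rational root, and a monic cubic with no rational root is irreducible), g is also irreducible (irreducibility is preserved under the substitution x → x + 8). Hence m_α(x) = x^3 + 24x^2 + 192x + 96.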